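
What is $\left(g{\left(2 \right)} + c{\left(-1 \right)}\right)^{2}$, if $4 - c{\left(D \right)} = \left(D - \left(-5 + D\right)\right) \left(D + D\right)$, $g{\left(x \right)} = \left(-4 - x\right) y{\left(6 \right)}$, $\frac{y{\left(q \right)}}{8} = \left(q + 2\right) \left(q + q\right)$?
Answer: $21104836$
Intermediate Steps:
$y{\left(q \right)} = 16 q \left(2 + q\right)$ ($y{\left(q \right)} = 8 \left(q + 2\right) \left(q + q\right) = 8 \left(2 + q\right) 2 q = 8 \cdot 2 q \left(2 + q\right) = 16 q \left(2 + q\right)$)
$g{\left(x \right)} = -3072 - 768 x$ ($g{\left(x \right)} = \left(-4 - x\right) 16 \cdot 6 \left(2 + 6\right) = \left(-4 - x\right) 16 \cdot 6 \cdot 8 = \left(-4 - x\right) 768 = -3072 - 768 x$)
$c{\left(D \right)} = 4 - 10 D$ ($c{\left(D \right)} = 4 - \left(D - \left(-5 + D\right)\right) \left(D + D\right) = 4 - 5 \cdot 2 D = 4 - 10 D$)
$\left(g{\left(2 \right)} + c{\left(-1 \right)}\right)^{2} = \left(\left(-3072 - 1536\right) + \left(4 - -10\right)\right)^{2} = \left(\left(-3072 - 1536\right) + \left(4 + 10\right)\right)^{2} = \left(-4608 + 14\right)^{2} = \left(-4594\right)^{2} = 21104836$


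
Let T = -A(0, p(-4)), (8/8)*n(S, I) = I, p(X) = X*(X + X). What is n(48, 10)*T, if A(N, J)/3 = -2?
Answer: 60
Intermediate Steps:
p(X) = 2*X² (p(X) = X*(2*X) = 2*X²)
n(S, I) = I
A(N, J) = -6 (A(N, J) = 3*(-2) = -6)
T = 6 (T = -1*(-6) = 6)
n(48, 10)*T = 10*6 = 60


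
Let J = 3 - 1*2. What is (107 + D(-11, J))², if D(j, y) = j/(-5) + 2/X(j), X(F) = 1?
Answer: 309136/25 ≈ 12365.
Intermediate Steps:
J = 1 (J = 3 - 2 = 1)
D(j, y) = 2 - j/5 (D(j, y) = j/(-5) + 2/1 = j*(-⅕) + 2*1 = -j/5 + 2 = 2 - j/5)
(107 + D(-11, J))² = (107 + (2 - ⅕*(-11)))² = (107 + (2 + 11/5))² = (107 + 21/5)² = (556/5)² = 309136/25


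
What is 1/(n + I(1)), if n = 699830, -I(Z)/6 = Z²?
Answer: 1/699824 ≈ 1.4289e-6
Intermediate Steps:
I(Z) = -6*Z²
1/(n + I(1)) = 1/(699830 - 6*1²) = 1/(699830 - 6*1) = 1/(699830 - 6) = 1/699824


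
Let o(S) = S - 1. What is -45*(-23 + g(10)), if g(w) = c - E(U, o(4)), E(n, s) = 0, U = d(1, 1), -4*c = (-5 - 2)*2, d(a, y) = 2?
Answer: 1755/2 ≈ 877.50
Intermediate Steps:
o(S) = -1 + S
c = 7/2 (c = -(-5 - 2)*2/4 = -(-7)*2/4 = -1/4*(-14) = 7/2 ≈ 3.5000)
U = 2
g(w) = 7/2 (g(w) = 7/2 - 1*0 = 7/2 + 0 = 7/2)
-45*(-23 + g(10)) = -45*(-23 + 7/2) = -45*(-39/2) = 1755/2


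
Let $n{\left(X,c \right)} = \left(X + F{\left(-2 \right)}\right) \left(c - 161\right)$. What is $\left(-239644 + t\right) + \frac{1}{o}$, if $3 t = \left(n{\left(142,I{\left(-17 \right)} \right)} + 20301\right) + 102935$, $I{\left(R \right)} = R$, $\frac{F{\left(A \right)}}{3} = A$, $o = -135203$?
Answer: $- \frac{83812880515}{405609} \approx -2.0663 \cdot 10^{5}$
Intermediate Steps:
$F{\left(A \right)} = 3 A$
$n{\left(X,c \right)} = \left(-161 + c\right) \left(-6 + X\right)$ ($n{\left(X,c \right)} = \left(X + 3 \left(-2\right)\right) \left(c - 161\right) = \left(X - 6\right) \left(-161 + c\right) = \left(-6 + X\right) \left(-161 + c\right) = \left(-161 + c\right) \left(-6 + X\right)$)
$t = \frac{99028}{3}$ ($t = \frac{\left(\left(966 - 22862 - -102 + 142 \left(-17\right)\right) + 20301\right) + 102935}{3} = \frac{\left(\left(966 - 22862 + 102 - 2414\right) + 20301\right) + 102935}{3} = \frac{\left(-24208 + 20301\right) + 102935}{3} = \frac{-3907 + 102935}{3} = \frac{1}{3} \cdot 99028 = \frac{99028}{3} \approx 33009.0$)
$\left(-239644 + t\right) + \frac{1}{o} = \left(-239644 + \frac{99028}{3}\right) + \frac{1}{-135203} = - \frac{619904}{3} - \frac{1}{135203} = - \frac{83812880515}{405609}$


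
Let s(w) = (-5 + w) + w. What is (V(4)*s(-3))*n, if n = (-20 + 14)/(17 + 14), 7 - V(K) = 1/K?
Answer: 891/62 ≈ 14.371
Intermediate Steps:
V(K) = 7 - 1/K
s(w) = -5 + 2*w
n = -6/31 ≈ -0.19355
(V(4)*s(-3))*n = ((7 - 1/4)*(-5 + 2*(-3)))*(-6/31) = ((7 - 1*¼)*(-5 - 6))*(-6/31) = ((7 - ¼)*(-11))*(-6/31) = ((27/4)*(-11))*(-6/31) = -297/4*(-6/31) = 891/62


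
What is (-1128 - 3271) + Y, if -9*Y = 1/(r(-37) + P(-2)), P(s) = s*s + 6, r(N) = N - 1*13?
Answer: -1583639/360 ≈ -4399.0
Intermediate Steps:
r(N) = -13 + N (r(N) = N - 13 = -13 + N)
P(s) = 6 + s² (P(s) = s² + 6 = 6 + s²)
Y = 1/360 (Y = -1/(9*((-13 - 37) + (6 + (-2)²))) = -1/(9*(-50 + (6 + 4))) = -1/(9*(-50 + 10)) = -⅑/(-40) = -⅑*(-1/40) = 1/360 ≈ 0.0027778)
(-1128 - 3271) + Y = (-1128 - 3271) + 1/360 = -4399 + 1/360 = -1583639/360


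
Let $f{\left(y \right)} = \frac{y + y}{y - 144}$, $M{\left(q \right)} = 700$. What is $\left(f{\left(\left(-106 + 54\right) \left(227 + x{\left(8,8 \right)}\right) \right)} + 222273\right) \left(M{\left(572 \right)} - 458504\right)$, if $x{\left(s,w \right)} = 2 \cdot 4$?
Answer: $- \frac{314535132291212}{3091} \approx -1.0176 \cdot 10^{11}$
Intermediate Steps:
$x{\left(s,w \right)} = 8$
$f{\left(y \right)} = \frac{2 y}{-144 + y}$
$\left(f{\left(\left(-106 + 54\right) \left(227 + x{\left(8,8 \right)}\right) \right)} + 222273\right) \left(M{\left(572 \right)} - 458504\right) = \left(\frac{2 \left(-106 + 54\right) \left(227 + 8\right)}{-144 + \left(-106 + 54\right) \left(227 + 8\right)} + 222273\right) \left(700 - 458504\right) = \left(\frac{2 \left(\left(-52\right) 235\right)}{-144 - 12220} + 222273\right) \left(-457804\right) = \left(2 \left(-12220\right) \frac{1}{-144 - 12220} + 222273\right) \left(-457804\right) = \left(2 \left(-12220\right) \frac{1}{-12364} + 222273\right) \left(-457804\right) = \left(2 \left(-12220\right) \left(- \frac{1}{12364}\right) + 222273\right) \left(-457804\right) = \left(\frac{6110}{3091} + 222273\right) \left(-457804\right) = \frac{687051953}{3091} \left(-457804\right) = - \frac{314535132291212}{3091}$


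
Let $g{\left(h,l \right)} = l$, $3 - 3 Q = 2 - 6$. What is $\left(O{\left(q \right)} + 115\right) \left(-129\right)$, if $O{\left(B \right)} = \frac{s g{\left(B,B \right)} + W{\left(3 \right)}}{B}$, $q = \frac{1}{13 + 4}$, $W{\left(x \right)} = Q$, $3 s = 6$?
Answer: $-20210$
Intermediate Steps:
$Q = \frac{7}{3}$ ($Q = 1 - \frac{2 - 6}{3} = 1 - - \frac{4}{3} = 1 + \frac{4}{3} = \frac{7}{3} \approx 2.3333$)
$s = 2$ ($s = \frac{1}{3} \cdot 6 = 2$)
$W{\left(x \right)} = \frac{7}{3}$
$q = \frac{1}{17} \approx 0.058824$
$O{\left(B \right)} = \frac{\frac{7}{3} + 2 B}{B}$ ($O{\left(B \right)} = \frac{2 B + \frac{7}{3}}{B} = \frac{\frac{7}{3} + 2 B}{B}$)
$\left(O{\left(q \right)} + 115\right) \left(-129\right) = \left(\left(2 + \frac{7 \frac{1}{\frac{1}{17}}}{3}\right) + 115\right) \left(-129\right) = \left(\left(2 + \frac{7}{3} \cdot 17\right) + 115\right) \left(-129\right) = \left(\left(2 + \frac{119}{3}\right) + 115\right) \left(-129\right) = \left(\frac{125}{3} + 115\right) \left(-129\right) = \frac{470}{3} \left(-129\right) = -20210$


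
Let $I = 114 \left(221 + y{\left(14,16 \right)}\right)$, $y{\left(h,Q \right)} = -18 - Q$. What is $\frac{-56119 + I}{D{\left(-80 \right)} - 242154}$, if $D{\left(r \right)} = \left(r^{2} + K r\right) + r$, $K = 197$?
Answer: $\frac{34801}{251594} \approx 0.13832$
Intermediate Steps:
$I = 21318$ ($I = 114 \left(221 - 34\right) = 114 \cdot 187 = 21318$)
$D{\left(r \right)} = r^{2} + 198 r$ ($D{\left(r \right)} = \left(r^{2} + 197 r\right) + r = r^{2} + 198 r$)
$\frac{-56119 + I}{D{\left(-80 \right)} - 242154} = \frac{-56119 + 21318}{- 80 \left(198 - 80\right) - 242154} = - \frac{34801}{\left(-80\right) 118 - 242154} = - \frac{34801}{-9440 - 242154} = - \frac{34801}{-251594} = \left(-34801\right) \left(- \frac{1}{251594}\right) = \frac{34801}{251594}$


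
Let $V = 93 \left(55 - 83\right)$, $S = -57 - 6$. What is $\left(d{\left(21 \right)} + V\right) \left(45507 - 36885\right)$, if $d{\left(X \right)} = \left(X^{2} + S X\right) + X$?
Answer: $-29875230$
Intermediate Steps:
$S = -63$ ($S = -57 - 6 = -63$)
$d{\left(X \right)} = X^{2} - 62 X$ ($d{\left(X \right)} = \left(X^{2} - 63 X\right) + X = X^{2} - 62 X$)
$V = -2604$ ($V = 93 \left(-28\right) = -2604$)
$\left(d{\left(21 \right)} + V\right) \left(45507 - 36885\right) = \left(21 \left(-62 + 21\right) - 2604\right) \left(45507 - 36885\right) = \left(21 \left(-41\right) - 2604\right) 8622 = \left(-861 - 2604\right) 8622 = \left(-3465\right) 8622 = -29875230$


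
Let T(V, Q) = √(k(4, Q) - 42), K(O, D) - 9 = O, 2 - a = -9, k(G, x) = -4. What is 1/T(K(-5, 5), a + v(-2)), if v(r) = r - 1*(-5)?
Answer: -I*√46/46 ≈ -0.14744*I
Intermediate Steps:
a = 11 (a = 2 - 1*(-9) = 2 + 9 = 11)
v(r) = 5 + r (v(r) = r + 5 = 5 + r)
K(O, D) = 9 + O
T(V, Q) = I*√46 (T(V, Q) = √(-4 - 42) = √(-46) = I*√46)
1/T(K(-5, 5), a + v(-2)) = 1/(I*√46) = -I*√46/46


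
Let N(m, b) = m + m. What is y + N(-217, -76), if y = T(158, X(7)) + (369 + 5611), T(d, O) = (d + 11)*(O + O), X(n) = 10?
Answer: 8926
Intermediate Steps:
T(d, O) = 2*O*(11 + d) (T(d, O) = (11 + d)*(2*O) = 2*O*(11 + d))
N(m, b) = 2*m
y = 9360 (y = 2*10*(11 + 158) + (369 + 5611) = 2*10*169 + 5980 = 3380 + 5980 = 9360)
y + N(-217, -76) = 9360 + 2*(-217) = 9360 - 434 = 8926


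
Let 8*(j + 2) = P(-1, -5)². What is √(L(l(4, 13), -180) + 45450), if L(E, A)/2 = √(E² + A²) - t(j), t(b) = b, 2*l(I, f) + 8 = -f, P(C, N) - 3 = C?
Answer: √(45453 + 3*√14449) ≈ 214.04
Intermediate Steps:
P(C, N) = 3 + C
l(I, f) = -4 - f/2 (l(I, f) = -4 + (-f)/2 = -4 - f/2)
j = -3/2 (j = -2 + (3 - 1)²/8 = -2 + (⅛)*2² = -2 + (⅛)*4 = -2 + ½ = -3/2 ≈ -1.5000)
L(E, A) = 3 + 2*√(A² + E²) (L(E, A) = 2*(√(E² + A²) - 1*(-3/2)) = 2*(√(A² + E²) + 3/2) = 2*(3/2 + √(A² + E²)) = 3 + 2*√(A² + E²))
√(L(l(4, 13), -180) + 45450) = √((3 + 2*√((-180)² + (-4 - ½*13)²)) + 45450) = √((3 + 2*√(32400 + (-4 - 13/2)²)) + 45450) = √((3 + 2*√(32400 + (-21/2)²)) + 45450) = √((3 + 2*√(32400 + 441/4)) + 45450) = √((3 + 2*√(130041/4)) + 45450) = √((3 + 2*(3*√14449/2)) + 45450) = √((3 + 3*√14449) + 45450) = √(45453 + 3*√14449)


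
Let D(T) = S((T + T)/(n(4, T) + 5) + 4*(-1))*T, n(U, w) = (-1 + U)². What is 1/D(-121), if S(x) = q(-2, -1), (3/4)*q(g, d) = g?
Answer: 3/968 ≈ 0.0030992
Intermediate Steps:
q(g, d) = 4*g/3
S(x) = -8/3 (S(x) = (4/3)*(-2) = -8/3)
D(T) = -8*T/3
1/D(-121) = 1/(-8/3*(-121)) = 1/(968/3) = 3/968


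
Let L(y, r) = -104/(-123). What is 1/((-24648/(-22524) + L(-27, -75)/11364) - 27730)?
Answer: -655904511/18187514285306 ≈ -3.6063e-5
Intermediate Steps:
L(y, r) = 104/123 (L(y, r) = -104*(-1/123) = 104/123)
1/((-24648/(-22524) + L(-27, -75)/11364) - 27730) = 1/((-24648/(-22524) + (104/123)/11364) - 27730) = 1/((-24648*(-1/22524) + (104/123)*(1/11364)) - 27730) = 1/((2054/1877 + 26/349443) - 27730) = 1/(717804724/655904511 - 27730) = 1/(-18187514285306/655904511) = -655904511/18187514285306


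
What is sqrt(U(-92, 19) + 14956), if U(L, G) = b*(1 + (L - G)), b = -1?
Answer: 9*sqrt(186) ≈ 122.74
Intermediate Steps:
U(L, G) = -1 + G - L (U(L, G) = -(1 + (L - G)) = -(1 + L - G) = -1 + G - L)
sqrt(U(-92, 19) + 14956) = sqrt((-1 + 19 - 1*(-92)) + 14956) = sqrt((-1 + 19 + 92) + 14956) = sqrt(110 + 14956) = sqrt(15066) = 9*sqrt(186)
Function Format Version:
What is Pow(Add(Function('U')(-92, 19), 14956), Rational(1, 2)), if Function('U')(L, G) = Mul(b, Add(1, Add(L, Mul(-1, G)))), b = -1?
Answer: Mul(9, Pow(186, Rational(1, 2))) ≈ 122.74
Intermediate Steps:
Function('U')(L, G) = Add(-1, G, Mul(-1, L)) (Function('U')(L, G) = Mul(-1, Add(1, Add(L, Mul(-1, G)))) = Mul(-1, Add(1, L, Mul(-1, G))) = Add(-1, G, Mul(-1, L)))
Pow(Add(Function('U')(-92, 19), 14956), Rational(1, 2)) = Pow(Add(Add(-1, 19, Mul(-1, -92)), 14956), Rational(1, 2)) = Pow(Add(Add(-1, 19, 92), 14956), Rational(1, 2)) = Pow(Add(110, 14956), Rational(1, 2)) = Pow(15066, Rational(1, 2)) = Mul(9, Pow(186, Rational(1, 2)))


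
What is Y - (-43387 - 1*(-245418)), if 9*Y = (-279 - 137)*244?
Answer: -1919783/9 ≈ -2.1331e+5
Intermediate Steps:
Y = -101504/9 (Y = ((-279 - 137)*244)/9 = (-416*244)/9 = (⅑)*(-101504) = -101504/9 ≈ -11278.)
Y - (-43387 - 1*(-245418)) = -101504/9 - (-43387 - 1*(-245418)) = -101504/9 - (-43387 + 245418) = -101504/9 - 1*202031 = -101504/9 - 202031 = -1919783/9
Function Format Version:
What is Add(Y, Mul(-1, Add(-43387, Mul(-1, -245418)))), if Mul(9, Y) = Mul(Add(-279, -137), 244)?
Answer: Rational(-1919783, 9) ≈ -2.1331e+5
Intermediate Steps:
Y = Rational(-101504, 9) (Y = Mul(Rational(1, 9), Mul(Add(-279, -137), 244)) = Mul(Rational(1, 9), Mul(-416, 244)) = Mul(Rational(1, 9), -101504) = Rational(-101504, 9) ≈ -11278.)
Add(Y, Mul(-1, Add(-43387, Mul(-1, -245418)))) = Add(Rational(-101504, 9), Mul(-1, Add(-43387, Mul(-1, -245418)))) = Add(Rational(-101504, 9), Mul(-1, Add(-43387, 245418))) = Add(Rational(-101504, 9), Mul(-1, 202031)) = Add(Rational(-101504, 9), -202031) = Rational(-1919783, 9)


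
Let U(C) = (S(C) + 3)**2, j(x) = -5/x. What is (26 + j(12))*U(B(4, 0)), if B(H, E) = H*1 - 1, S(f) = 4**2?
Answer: 110827/12 ≈ 9235.6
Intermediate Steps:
S(f) = 16
B(H, E) = -1 + H (B(H, E) = H - 1 = -1 + H)
U(C) = 361 (U(C) = (16 + 3)**2 = 19**2 = 361)
(26 + j(12))*U(B(4, 0)) = (26 - 5/12)*361 = (307/12)*361 = 110827/12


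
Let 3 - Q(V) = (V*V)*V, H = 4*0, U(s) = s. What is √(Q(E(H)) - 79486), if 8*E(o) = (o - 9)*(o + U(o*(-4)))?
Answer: I*√79483 ≈ 281.93*I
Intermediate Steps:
H = 0
E(o) = -3*o*(-9 + o)/8 (E(o) = ((o - 9)*(o + o*(-4)))/8 = ((-9 + o)*(o - 4*o))/8 = ((-9 + o)*(-3*o))/8 = (-3*o*(-9 + o))/8 = -3*o*(-9 + o)/8)
Q(V) = 3 - V³ (Q(V) = 3 - V*V*V = 3 - V²*V = 3 - V³)
√(Q(E(H)) - 79486) = √((3 - ((3/8)*0*(9 - 1*0))³) - 79486) = √((3 - ((3/8)*0*(9 + 0))³) - 79486) = √((3 - ((3/8)*0*9)³) - 79486) = √((3 - 1*0³) - 79486) = √((3 - 1*0) - 79486) = √((3 + 0) - 79486) = √(3 - 79486) = √(-79483) = I*√79483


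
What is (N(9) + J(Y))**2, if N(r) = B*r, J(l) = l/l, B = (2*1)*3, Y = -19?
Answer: 3025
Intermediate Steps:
B = 6 (B = 2*3 = 6)
J(l) = 1
N(r) = 6*r
(N(9) + J(Y))**2 = (6*9 + 1)**2 = (54 + 1)**2 = 55**2 = 3025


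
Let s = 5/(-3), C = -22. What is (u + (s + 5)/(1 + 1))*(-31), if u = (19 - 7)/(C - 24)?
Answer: -3007/69 ≈ -43.580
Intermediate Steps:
s = -5/3 (s = 5*(-⅓) = -5/3 ≈ -1.6667)
u = -6/23 (u = (19 - 7)/(-22 - 24) = 12/(-46) = 12*(-1/46) = -6/23 ≈ -0.26087)
(u + (s + 5)/(1 + 1))*(-31) = (-6/23 + (-5/3 + 5)/(1 + 1))*(-31) = (-6/23 + (10/3)/2)*(-31) = (-6/23 + (10/3)*(½))*(-31) = (-6/23 + 5/3)*(-31) = (97/69)*(-31) = -3007/69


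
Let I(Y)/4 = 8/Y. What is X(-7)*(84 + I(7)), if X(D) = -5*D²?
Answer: -21700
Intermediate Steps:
I(Y) = 32/Y (I(Y) = 4*(8/Y) = 32/Y)
X(-7)*(84 + I(7)) = (-5*(-7)²)*(84 + 32/7) = (-5*49)*(84 + 32*(⅐)) = -245*(84 + 32/7) = -245*620/7 = -21700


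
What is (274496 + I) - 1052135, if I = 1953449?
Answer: 1175810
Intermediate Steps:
(274496 + I) - 1052135 = (274496 + 1953449) - 1052135 = 2227945 - 1052135 = 1175810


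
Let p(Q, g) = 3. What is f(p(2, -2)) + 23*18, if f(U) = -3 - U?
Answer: 408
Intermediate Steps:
f(p(2, -2)) + 23*18 = (-3 - 1*3) + 23*18 = (-3 - 3) + 414 = -6 + 414 = 408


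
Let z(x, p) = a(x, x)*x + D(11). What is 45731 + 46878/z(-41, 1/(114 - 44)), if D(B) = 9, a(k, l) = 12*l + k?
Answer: 499909000/10931 ≈ 45733.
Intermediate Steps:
a(k, l) = k + 12*l
z(x, p) = 9 + 13*x² (z(x, p) = (x + 12*x)*x + 9 = (13*x)*x + 9 = 13*x² + 9 = 9 + 13*x²)
45731 + 46878/z(-41, 1/(114 - 44)) = 45731 + 46878/(9 + 13*(-41)²) = 45731 + 46878/(9 + 13*1681) = 45731 + 46878/(9 + 21853) = 45731 + 46878/21862 = 45731 + 46878*(1/21862) = 45731 + 23439/10931 = 499909000/10931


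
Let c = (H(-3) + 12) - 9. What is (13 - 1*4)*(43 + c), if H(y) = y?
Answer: 387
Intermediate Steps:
c = 0 (c = (-3 + 12) - 9 = 9 - 9 = 0)
(13 - 1*4)*(43 + c) = (13 - 1*4)*(43 + 0) = (13 - 4)*43 = 9*43 = 387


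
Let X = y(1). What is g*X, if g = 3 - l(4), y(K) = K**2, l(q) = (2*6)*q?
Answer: -45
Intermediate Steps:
l(q) = 12*q
X = 1 (X = 1**2 = 1)
g = -45 (g = 3 - 12*4 = 3 - 1*48 = 3 - 48 = -45)
g*X = -45*1 = -45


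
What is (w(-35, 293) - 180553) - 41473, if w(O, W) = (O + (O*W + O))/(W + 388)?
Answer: -151210031/681 ≈ -2.2204e+5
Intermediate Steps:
w(O, W) = (2*O + O*W)/(388 + W) (w(O, W) = (O + (O + O*W))/(388 + W) = (2*O + O*W)/(388 + W))
(w(-35, 293) - 180553) - 41473 = (-35*(2 + 293)/(388 + 293) - 180553) - 41473 = (-35*295/681 - 180553) - 41473 = (-35*1/681*295 - 180553) - 41473 = (-10325/681 - 180553) - 41473 = -122966918/681 - 41473 = -151210031/681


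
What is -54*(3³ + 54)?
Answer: -4374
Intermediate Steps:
-54*(3³ + 54) = -54*(27 + 54) = -54*81 = -4374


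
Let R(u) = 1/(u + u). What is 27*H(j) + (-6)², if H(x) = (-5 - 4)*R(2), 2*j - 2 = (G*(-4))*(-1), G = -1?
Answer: -99/4 ≈ -24.750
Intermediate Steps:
j = -1 (j = 1 + (-1*(-4)*(-1))/2 = 1 + (4*(-1))/2 = 1 + (½)*(-4) = 1 - 2 = -1)
R(u) = 1/(2*u)
H(x) = -9/4 (H(x) = (-5 - 4)*((½)/2) = -9/(2*2) = -9*¼ = -9/4)
27*H(j) + (-6)² = 27*(-9/4) + (-6)² = -243/4 + 36 = -99/4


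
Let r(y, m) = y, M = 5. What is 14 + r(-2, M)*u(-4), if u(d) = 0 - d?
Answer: 6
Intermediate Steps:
u(d) = -d
14 + r(-2, M)*u(-4) = 14 - (-2)*(-4) = 14 - 2*4 = 14 - 8 = 6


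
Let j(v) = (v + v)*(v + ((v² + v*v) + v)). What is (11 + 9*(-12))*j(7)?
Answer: -152096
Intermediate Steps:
j(v) = 2*v*(2*v + 2*v²) (j(v) = (2*v)*(v + ((v² + v²) + v)) = (2*v)*(v + (2*v² + v)) = (2*v)*(v + (v + 2*v²)) = (2*v)*(2*v + 2*v²) = 2*v*(2*v + 2*v²))
(11 + 9*(-12))*j(7) = (11 + 9*(-12))*(4*7²*(1 + 7)) = (11 - 108)*(4*49*8) = -97*1568 = -152096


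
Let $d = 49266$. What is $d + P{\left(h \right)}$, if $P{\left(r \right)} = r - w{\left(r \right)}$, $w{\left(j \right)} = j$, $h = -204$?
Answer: $49266$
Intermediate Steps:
$P{\left(r \right)} = 0$ ($P{\left(r \right)} = r - r = 0$)
$d + P{\left(h \right)} = 49266 + 0 = 49266$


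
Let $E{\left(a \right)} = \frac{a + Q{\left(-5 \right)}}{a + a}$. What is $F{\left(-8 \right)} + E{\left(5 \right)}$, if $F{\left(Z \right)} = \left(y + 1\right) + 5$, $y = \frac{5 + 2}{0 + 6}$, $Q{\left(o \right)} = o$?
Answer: $\frac{43}{6} \approx 7.1667$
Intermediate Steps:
$y = \frac{7}{6} \approx 1.1667$
$E{\left(a \right)} = \frac{-5 + a}{2 a}$ ($E{\left(a \right)} = \frac{a - 5}{a + a} = \frac{-5 + a}{2 a}$)
$F{\left(Z \right)} = \frac{43}{6}$ ($F{\left(Z \right)} = \left(\frac{7}{6} + 1\right) + 5 = \frac{13}{6} + 5 = \frac{43}{6}$)
$F{\left(-8 \right)} + E{\left(5 \right)} = \frac{43}{6} + \frac{-5 + 5}{2 \cdot 5} = \frac{43}{6} + \frac{1}{2} \cdot \frac{1}{5} \cdot 0 = \frac{43}{6} + 0 = \frac{43}{6}$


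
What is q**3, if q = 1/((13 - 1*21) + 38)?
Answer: 1/27000 ≈ 3.7037e-5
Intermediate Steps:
q = 1/30 (q = 1/((13 - 21) + 38) = 1/(-8 + 38) = 1/30 ≈ 0.033333)
q**3 = (1/30)**3 = 1/27000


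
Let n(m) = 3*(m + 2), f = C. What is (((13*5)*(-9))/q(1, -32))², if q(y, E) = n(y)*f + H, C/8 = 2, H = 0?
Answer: 4225/256 ≈ 16.504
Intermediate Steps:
C = 16 (C = 8*2 = 16)
f = 16
n(m) = 6 + 3*m (n(m) = 3*(2 + m) = 6 + 3*m)
q(y, E) = 96 + 48*y (q(y, E) = (6 + 3*y)*16 + 0 = (96 + 48*y) + 0 = 96 + 48*y)
(((13*5)*(-9))/q(1, -32))² = (((13*5)*(-9))/(96 + 48*1))² = ((65*(-9))/(96 + 48))² = (-585/144)² = (-585*1/144)² = (-65/16)² = 4225/256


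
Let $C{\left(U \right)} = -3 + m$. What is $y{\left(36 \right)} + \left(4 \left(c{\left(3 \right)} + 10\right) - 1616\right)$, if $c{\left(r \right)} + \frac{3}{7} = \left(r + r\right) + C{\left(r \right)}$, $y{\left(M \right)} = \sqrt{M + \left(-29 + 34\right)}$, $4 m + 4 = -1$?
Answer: $- \frac{10995}{7} + \sqrt{41} \approx -1564.3$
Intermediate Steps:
$m = - \frac{5}{4}$ ($m = -1 + \frac{1}{4} \left(-1\right) = -1 - \frac{1}{4} = - \frac{5}{4} \approx -1.25$)
$C{\left(U \right)} = - \frac{17}{4}$ ($C{\left(U \right)} = -3 - \frac{5}{4} = - \frac{17}{4}$)
$y{\left(M \right)} = \sqrt{5 + M}$ ($y{\left(M \right)} = \sqrt{M + 5} = \sqrt{5 + M}$)
$c{\left(r \right)} = - \frac{131}{28} + 2 r$ ($c{\left(r \right)} = - \frac{3}{7} + \left(\left(r + r\right) - \frac{17}{4}\right) = - \frac{3}{7} + \left(2 r - \frac{17}{4}\right) = - \frac{3}{7} + \left(- \frac{17}{4} + 2 r\right) = - \frac{131}{28} + 2 r$)
$y{\left(36 \right)} + \left(4 \left(c{\left(3 \right)} + 10\right) - 1616\right) = \sqrt{5 + 36} + \left(4 \left(\left(- \frac{131}{28} + 2 \cdot 3\right) + 10\right) - 1616\right) = \sqrt{41} - \left(1616 - 4 \left(\left(- \frac{131}{28} + 6\right) + 10\right)\right) = \sqrt{41} - \left(1616 - 4 \left(\frac{37}{28} + 10\right)\right) = \sqrt{41} + \left(4 \cdot \frac{317}{28} - 1616\right) = \sqrt{41} + \left(\frac{317}{7} - 1616\right) = \sqrt{41} - \frac{10995}{7} = - \frac{10995}{7} + \sqrt{41}$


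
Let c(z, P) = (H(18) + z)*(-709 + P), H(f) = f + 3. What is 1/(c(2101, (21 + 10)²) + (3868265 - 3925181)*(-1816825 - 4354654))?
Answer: 1/351256433508 ≈ 2.8469e-12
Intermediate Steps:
H(f) = 3 + f
c(z, P) = (-709 + P)*(21 + z) (c(z, P) = ((3 + 18) + z)*(-709 + P) = (21 + z)*(-709 + P) = (-709 + P)*(21 + z))
1/(c(2101, (21 + 10)²) + (3868265 - 3925181)*(-1816825 - 4354654)) = 1/((-14889 - 709*2101 + 21*(21 + 10)² + (21 + 10)²*2101) + (3868265 - 3925181)*(-1816825 - 4354654)) = 1/((-14889 - 1489609 + 21*31² + 31²*2101) - 56916*(-6171479)) = 1/((-14889 - 1489609 + 21*961 + 961*2101) + 351255898764) = 1/((-14889 - 1489609 + 20181 + 2019061) + 351255898764) = 1/(534744 + 351255898764) = 1/351256433508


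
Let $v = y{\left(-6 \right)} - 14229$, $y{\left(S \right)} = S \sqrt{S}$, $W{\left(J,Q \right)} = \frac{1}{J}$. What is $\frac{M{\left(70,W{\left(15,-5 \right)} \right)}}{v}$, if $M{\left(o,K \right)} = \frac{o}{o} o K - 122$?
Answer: $\frac{185504}{22496073} - \frac{704 i \sqrt{6}}{202464657} \approx 0.0082461 - 8.5173 \cdot 10^{-6} i$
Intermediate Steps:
$y{\left(S \right)} = S^{\frac{3}{2}}$
$M{\left(o,K \right)} = -122 + K o$ ($M{\left(o,K \right)} = 1 o K - 122 = o K - 122 = K o - 122 = -122 + K o$)
$v = -14229 - 6 i \sqrt{6}$ ($v = \left(-6\right)^{\frac{3}{2}} - 14229 = - 6 i \sqrt{6} - 14229 = -14229 - 6 i \sqrt{6} \approx -14229.0 - 14.697 i$)
$\frac{M{\left(70,W{\left(15,-5 \right)} \right)}}{v} = \frac{-122 + \frac{1}{15} \cdot 70}{-14229 - 6 i \sqrt{6}} = \frac{-122 + \frac{14}{3}}{-14229 - 6 i \sqrt{6}} = - \frac{352}{3 \left(-14229 - 6 i \sqrt{6}\right)}$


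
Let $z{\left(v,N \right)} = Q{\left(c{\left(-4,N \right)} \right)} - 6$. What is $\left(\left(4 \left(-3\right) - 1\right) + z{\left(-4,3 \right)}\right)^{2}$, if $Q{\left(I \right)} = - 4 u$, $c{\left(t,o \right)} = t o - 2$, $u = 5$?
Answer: $1521$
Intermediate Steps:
$c{\left(t,o \right)} = -2 + o t$ ($c{\left(t,o \right)} = o t - 2 = -2 + o t$)
$Q{\left(I \right)} = -20$ ($Q{\left(I \right)} = \left(-4\right) 5 = -20$)
$z{\left(v,N \right)} = -26$ ($z{\left(v,N \right)} = -20 - 6 = -26$)
$\left(\left(4 \left(-3\right) - 1\right) + z{\left(-4,3 \right)}\right)^{2} = \left(\left(4 \left(-3\right) - 1\right) - 26\right)^{2} = \left(\left(-12 - 1\right) - 26\right)^{2} = \left(-13 - 26\right)^{2} = \left(-39\right)^{2} = 1521$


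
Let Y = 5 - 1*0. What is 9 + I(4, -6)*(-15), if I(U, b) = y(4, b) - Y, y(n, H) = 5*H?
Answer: 534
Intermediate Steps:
Y = 5 (Y = 5 + 0 = 5)
I(U, b) = -5 + 5*b (I(U, b) = 5*b - 1*5 = 5*b - 5 = -5 + 5*b)
9 + I(4, -6)*(-15) = 9 + (-5 + 5*(-6))*(-15) = 9 + (-5 - 30)*(-15) = 9 - 35*(-15) = 9 + 525 = 534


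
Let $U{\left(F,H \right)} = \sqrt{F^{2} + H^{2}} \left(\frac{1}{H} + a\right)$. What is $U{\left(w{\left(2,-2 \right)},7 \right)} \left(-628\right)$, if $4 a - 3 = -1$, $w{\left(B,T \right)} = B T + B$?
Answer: $- \frac{2826 \sqrt{53}}{7} \approx -2939.1$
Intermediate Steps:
$w{\left(B,T \right)} = B + B T$
$a = \frac{1}{2}$ ($a = \frac{3}{4} + \frac{1}{4} \left(-1\right) = \frac{3}{4} - \frac{1}{4} = \frac{1}{2} \approx 0.5$)
$U{\left(F,H \right)} = \sqrt{F^{2} + H^{2}} \left(\frac{1}{2} + \frac{1}{H}\right)$ ($U{\left(F,H \right)} = \sqrt{F^{2} + H^{2}} \left(\frac{1}{H} + \frac{1}{2}\right) = \sqrt{F^{2} + H^{2}} \left(\frac{1}{2} + \frac{1}{H}\right)$)
$U{\left(w{\left(2,-2 \right)},7 \right)} \left(-628\right) = \frac{\sqrt{\left(2 \left(1 - 2\right)\right)^{2} + 7^{2}} \left(2 + 7\right)}{2 \cdot 7} \left(-628\right) = \frac{1}{2} \cdot \frac{1}{7} \sqrt{\left(2 \left(-1\right)\right)^{2} + 49} \cdot 9 \left(-628\right) = \frac{1}{2} \cdot \frac{1}{7} \sqrt{\left(-2\right)^{2} + 49} \cdot 9 \left(-628\right) = \frac{1}{2} \cdot \frac{1}{7} \sqrt{4 + 49} \cdot 9 \left(-628\right) = \frac{1}{2} \cdot \frac{1}{7} \sqrt{53} \cdot 9 \left(-628\right) = \frac{9 \sqrt{53}}{14} \left(-628\right) = - \frac{2826 \sqrt{53}}{7}$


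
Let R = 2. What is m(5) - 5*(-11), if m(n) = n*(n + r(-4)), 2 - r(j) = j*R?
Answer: 130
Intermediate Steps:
r(j) = 2 - 2*j (r(j) = 2 - j*2 = 2 - 2*j)
m(n) = n*(10 + n) (m(n) = n*(n + (2 - 2*(-4))) = n*(n + (2 + 8)) = n*(n + 10) = n*(10 + n))
m(5) - 5*(-11) = 5*(10 + 5) - 5*(-11) = 5*15 + 55 = 75 + 55 = 130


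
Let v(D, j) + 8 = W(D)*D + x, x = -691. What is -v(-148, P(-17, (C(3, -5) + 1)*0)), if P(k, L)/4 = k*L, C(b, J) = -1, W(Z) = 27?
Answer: 4695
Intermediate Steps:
P(k, L) = 4*L*k (P(k, L) = 4*(k*L) = 4*(L*k) = 4*L*k)
v(D, j) = -699 + 27*D (v(D, j) = -8 + (27*D - 691) = -8 + (-691 + 27*D) = -699 + 27*D)
-v(-148, P(-17, (C(3, -5) + 1)*0)) = -(-699 + 27*(-148)) = -(-699 - 3996) = -1*(-4695) = 4695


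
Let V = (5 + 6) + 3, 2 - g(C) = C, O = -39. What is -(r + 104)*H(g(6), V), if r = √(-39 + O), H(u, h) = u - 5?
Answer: 936 + 9*I*√78 ≈ 936.0 + 79.486*I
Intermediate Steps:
g(C) = 2 - C
V = 14 (V = 11 + 3 = 14)
H(u, h) = -5 + u
r = I*√78 (r = √(-39 - 39) = √(-78) = I*√78 ≈ 8.8318*I)
-(r + 104)*H(g(6), V) = -(I*√78 + 104)*(-5 + (2 - 1*6)) = -(104 + I*√78)*(-5 + (2 - 6)) = -(104 + I*√78)*(-5 - 4) = -(104 + I*√78)*(-9) = -(-936 - 9*I*√78) = 936 + 9*I*√78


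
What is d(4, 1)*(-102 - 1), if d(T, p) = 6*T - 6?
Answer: -1854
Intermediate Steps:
d(T, p) = -6 + 6*T
d(4, 1)*(-102 - 1) = (-6 + 6*4)*(-102 - 1) = (-6 + 24)*(-103) = 18*(-103) = -1854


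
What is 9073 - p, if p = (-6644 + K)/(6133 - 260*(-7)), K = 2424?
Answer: 72161789/7953 ≈ 9073.5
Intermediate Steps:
p = -4220/7953 (p = (-6644 + 2424)/(6133 - 260*(-7)) = -4220/(6133 + 1820) = -4220/7953 ≈ -0.53062)
9073 - p = 9073 - 1*(-4220/7953) = 9073 + 4220/7953 = 72161789/7953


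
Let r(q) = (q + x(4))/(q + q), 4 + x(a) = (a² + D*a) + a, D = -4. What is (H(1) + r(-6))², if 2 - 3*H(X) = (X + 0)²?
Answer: 25/36 ≈ 0.69444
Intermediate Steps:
H(X) = ⅔ - X²/3 (H(X) = ⅔ - (X + 0)²/3 = ⅔ - X²/3)
x(a) = -4 + a² - 3*a (x(a) = -4 + ((a² - 4*a) + a) = -4 + (a² - 3*a) = -4 + a² - 3*a)
r(q) = ½ (r(q) = (q + (-4 + 4² - 3*4))/(q + q) = (q + (-4 + 16 - 12))/((2*q)) = (q + 0)*(1/(2*q)) = q*(1/(2*q)) = ½)
(H(1) + r(-6))² = ((⅔ - ⅓*1²) + ½)² = ((⅔ - ⅓*1) + ½)² = ((⅔ - ⅓) + ½)² = (⅓ + ½)² = (⅚)² = 25/36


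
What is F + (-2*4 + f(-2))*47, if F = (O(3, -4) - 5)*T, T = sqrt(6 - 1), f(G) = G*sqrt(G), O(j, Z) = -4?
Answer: -376 - 9*sqrt(5) - 94*I*sqrt(2) ≈ -396.12 - 132.94*I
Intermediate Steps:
f(G) = G**(3/2)
T = sqrt(5) ≈ 2.2361
F = -9*sqrt(5) (F = (-4 - 5)*sqrt(5) = -9*sqrt(5) ≈ -20.125)
F + (-2*4 + f(-2))*47 = -9*sqrt(5) + (-2*4 + (-2)**(3/2))*47 = -9*sqrt(5) + (-8 - 2*I*sqrt(2))*47 = -9*sqrt(5) + (-376 - 94*I*sqrt(2)) = -376 - 9*sqrt(5) - 94*I*sqrt(2)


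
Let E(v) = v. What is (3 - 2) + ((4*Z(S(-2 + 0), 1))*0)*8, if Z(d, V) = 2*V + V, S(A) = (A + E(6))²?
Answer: 1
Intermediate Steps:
S(A) = (6 + A)² (S(A) = (A + 6)² = (6 + A)²)
Z(d, V) = 3*V
(3 - 2) + ((4*Z(S(-2 + 0), 1))*0)*8 = (3 - 2) + ((4*(3*1))*0)*8 = 1 + ((4*3)*0)*8 = 1 + (12*0)*8 = 1 + 0*8 = 1 + 0 = 1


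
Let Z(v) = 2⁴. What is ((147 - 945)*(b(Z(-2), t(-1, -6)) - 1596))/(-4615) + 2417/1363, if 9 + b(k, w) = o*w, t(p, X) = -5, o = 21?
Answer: -369753617/1258049 ≈ -293.91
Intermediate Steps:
Z(v) = 16
b(k, w) = -9 + 21*w
((147 - 945)*(b(Z(-2), t(-1, -6)) - 1596))/(-4615) + 2417/1363 = ((147 - 945)*((-9 + 21*(-5)) - 1596))/(-4615) + 2417/1363 = -798*((-9 - 105) - 1596)*(-1/4615) + 2417*(1/1363) = -798*(-114 - 1596)*(-1/4615) + 2417/1363 = -798*(-1710)*(-1/4615) + 2417/1363 = 1364580*(-1/4615) + 2417/1363 = -272916/923 + 2417/1363 = -369753617/1258049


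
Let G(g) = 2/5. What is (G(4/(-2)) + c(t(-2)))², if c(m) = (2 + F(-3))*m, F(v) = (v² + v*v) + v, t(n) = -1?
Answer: 6889/25 ≈ 275.56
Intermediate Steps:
F(v) = v + 2*v² (F(v) = (v² + v²) + v = 2*v² + v = v + 2*v²)
c(m) = 17*m (c(m) = (2 - 3*(1 + 2*(-3)))*m = (2 - 3*(1 - 6))*m = (2 - 3*(-5))*m = (2 + 15)*m = 17*m)
G(g) = ⅖ (G(g) = 2*(⅕) = ⅖)
(G(4/(-2)) + c(t(-2)))² = (⅖ + 17*(-1))² = (⅖ - 17)² = (-83/5)² = 6889/25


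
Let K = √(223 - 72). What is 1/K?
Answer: √151/151 ≈ 0.081379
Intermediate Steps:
K = √151 ≈ 12.288
1/K = 1/(√151) = √151/151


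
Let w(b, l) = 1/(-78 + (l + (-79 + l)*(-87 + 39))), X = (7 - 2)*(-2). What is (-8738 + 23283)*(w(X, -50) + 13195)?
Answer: 1163810626145/6064 ≈ 1.9192e+8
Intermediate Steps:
X = -10 (X = 5*(-2) = -10)
w(b, l) = 1/(3714 - 47*l) (w(b, l) = 1/(-78 + (l + (-79 + l)*(-48))) = 1/(-78 + (l + (3792 - 48*l))) = 1/(-78 + (3792 - 47*l)) = 1/(3714 - 47*l))
(-8738 + 23283)*(w(X, -50) + 13195) = (-8738 + 23283)*(-1/(-3714 + 47*(-50)) + 13195) = 14545*(-1/(-3714 - 2350) + 13195) = 14545*(-1/(-6064) + 13195) = 14545*(-1*(-1/6064) + 13195) = 14545*(1/6064 + 13195) = 14545*(80014481/6064) = 1163810626145/6064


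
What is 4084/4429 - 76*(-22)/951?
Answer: 11289172/4211979 ≈ 2.6803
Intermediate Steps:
4084/4429 - 76*(-22)/951 = 4084*(1/4429) + 1672*(1/951) = 4084/4429 + 1672/951 = 11289172/4211979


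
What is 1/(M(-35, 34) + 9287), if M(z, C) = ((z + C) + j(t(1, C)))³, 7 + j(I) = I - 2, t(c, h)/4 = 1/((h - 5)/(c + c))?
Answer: 24389/204074875 ≈ 0.00011951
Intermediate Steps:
t(c, h) = 8*c/(-5 + h) (t(c, h) = 4/(((h - 5)/(c + c))) = 4/(((-5 + h)/((2*c)))) = 4/(((-5 + h)*(1/(2*c)))) = 4/(((-5 + h)/(2*c))) = 4*(2*c/(-5 + h)) = 8*c/(-5 + h))
j(I) = -9 + I (j(I) = -7 + (I - 2) = -7 + (-2 + I) = -9 + I)
M(z, C) = (-9 + C + z + 8/(-5 + C))³ (M(z, C) = ((z + C) + (-9 + 8*1/(-5 + C)))³ = ((C + z) + (-9 + 8/(-5 + C)))³ = (-9 + C + z + 8/(-5 + C))³)
1/(M(-35, 34) + 9287) = 1/((8 + (-5 + 34)*(-9 + 34 - 35))³/(-5 + 34)³ + 9287) = 1/((8 + 29*(-10))³/29³ + 9287) = 1/((8 - 290)³/24389 + 9287) = 1/((1/24389)*(-282)³ + 9287) = 1/((1/24389)*(-22425768) + 9287) = 1/(-22425768/24389 + 9287) = 1/(204074875/24389) = 24389/204074875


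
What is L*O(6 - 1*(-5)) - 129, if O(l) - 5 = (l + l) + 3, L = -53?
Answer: -1719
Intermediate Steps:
O(l) = 8 + 2*l (O(l) = 5 + ((l + l) + 3) = 5 + (2*l + 3) = 5 + (3 + 2*l) = 8 + 2*l)
L*O(6 - 1*(-5)) - 129 = -53*(8 + 2*(6 - 1*(-5))) - 129 = -53*(8 + 2*(6 + 5)) - 129 = -53*(8 + 2*11) - 129 = -53*(8 + 22) - 129 = -53*30 - 129 = -1590 - 129 = -1719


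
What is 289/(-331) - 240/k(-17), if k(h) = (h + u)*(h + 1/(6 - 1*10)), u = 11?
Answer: -72901/22839 ≈ -3.1920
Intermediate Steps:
k(h) = (11 + h)*(-¼ + h) (k(h) = (h + 11)*(h + 1/(6 - 1*10)) = (11 + h)*(h + 1/(6 - 10)) = (11 + h)*(h + 1/(-4)) = (11 + h)*(h - ¼) = (11 + h)*(-¼ + h))
289/(-331) - 240/k(-17) = 289/(-331) - 240/(-11/4 + (-17)² + (43/4)*(-17)) = 289*(-1/331) - 240/(-11/4 + 289 - 731/4) = -289/331 - 240/207/2 = -289/331 - 240*2/207 = -289/331 - 160/69 = -72901/22839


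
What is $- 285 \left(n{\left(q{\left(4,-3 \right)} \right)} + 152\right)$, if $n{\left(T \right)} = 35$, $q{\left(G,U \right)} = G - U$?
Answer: $-53295$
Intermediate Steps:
$- 285 \left(n{\left(q{\left(4,-3 \right)} \right)} + 152\right) = - 285 \left(35 + 152\right) = \left(-285\right) 187 = -53295$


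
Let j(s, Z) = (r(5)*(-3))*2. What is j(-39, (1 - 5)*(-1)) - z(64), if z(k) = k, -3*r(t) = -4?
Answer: -72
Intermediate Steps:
r(t) = 4/3 (r(t) = -1/3*(-4) = 4/3)
j(s, Z) = -8 (j(s, Z) = ((4/3)*(-3))*2 = -4*2 = -8)
j(-39, (1 - 5)*(-1)) - z(64) = -8 - 1*64 = -8 - 64 = -72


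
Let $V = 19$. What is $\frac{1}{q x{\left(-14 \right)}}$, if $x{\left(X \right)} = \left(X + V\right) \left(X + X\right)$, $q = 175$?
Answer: $- \frac{1}{24500} \approx -4.0816 \cdot 10^{-5}$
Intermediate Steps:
$x{\left(X \right)} = 2 X \left(19 + X\right)$ ($x{\left(X \right)} = \left(X + 19\right) \left(X + X\right) = \left(19 + X\right) 2 X = 2 X \left(19 + X\right)$)
$\frac{1}{q x{\left(-14 \right)}} = \frac{1}{175 \cdot 2 \left(-14\right) \left(19 - 14\right)} = \frac{1}{175 \cdot 2 \left(-14\right) 5} = \frac{1}{175 \left(-140\right)} = \frac{1}{-24500} = - \frac{1}{24500}$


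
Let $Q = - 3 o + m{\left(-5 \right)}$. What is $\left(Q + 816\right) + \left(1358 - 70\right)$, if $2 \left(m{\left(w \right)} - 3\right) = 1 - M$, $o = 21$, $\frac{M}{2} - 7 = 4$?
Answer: $\frac{4067}{2} \approx 2033.5$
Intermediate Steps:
$M = 22$ ($M = 14 + 2 \cdot 4 = 14 + 8 = 22$)
$m{\left(w \right)} = - \frac{15}{2}$ ($m{\left(w \right)} = 3 + \frac{1 - 22}{2} = 3 + \frac{1}{2} \left(-21\right) = 3 - \frac{21}{2} = - \frac{15}{2}$)
$Q = - \frac{141}{2}$ ($Q = \left(-3\right) 21 - \frac{15}{2} = -63 - \frac{15}{2} = - \frac{141}{2} \approx -70.5$)
$\left(Q + 816\right) + \left(1358 - 70\right) = \left(- \frac{141}{2} + 816\right) + \left(1358 - 70\right) = \frac{1491}{2} + \left(1358 - 70\right) = \frac{1491}{2} + 1288 = \frac{4067}{2}$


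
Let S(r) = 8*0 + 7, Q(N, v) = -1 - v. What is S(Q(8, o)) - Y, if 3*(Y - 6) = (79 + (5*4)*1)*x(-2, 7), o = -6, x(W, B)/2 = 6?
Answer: -395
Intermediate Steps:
x(W, B) = 12 (x(W, B) = 2*6 = 12)
Y = 402 (Y = 6 + ((79 + (5*4)*1)*12)/3 = 6 + ((79 + 20*1)*12)/3 = 6 + ((79 + 20)*12)/3 = 6 + (99*12)/3 = 6 + (1/3)*1188 = 6 + 396 = 402)
S(r) = 7 (S(r) = 0 + 7 = 7)
S(Q(8, o)) - Y = 7 - 1*402 = 7 - 402 = -395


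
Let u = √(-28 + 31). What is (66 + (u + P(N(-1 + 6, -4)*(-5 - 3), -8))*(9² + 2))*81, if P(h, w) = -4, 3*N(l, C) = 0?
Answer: -21546 + 6723*√3 ≈ -9901.4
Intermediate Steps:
N(l, C) = 0 (N(l, C) = (⅓)*0 = 0)
u = √3 ≈ 1.7320
(66 + (u + P(N(-1 + 6, -4)*(-5 - 3), -8))*(9² + 2))*81 = (66 + (√3 - 4)*(9² + 2))*81 = (66 + (-4 + √3)*(81 + 2))*81 = (66 + (-4 + √3)*83)*81 = (66 + (-332 + 83*√3))*81 = (-266 + 83*√3)*81 = -21546 + 6723*√3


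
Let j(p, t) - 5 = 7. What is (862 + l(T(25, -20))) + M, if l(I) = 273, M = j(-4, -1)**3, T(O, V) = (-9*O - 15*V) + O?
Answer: 2863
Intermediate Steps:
j(p, t) = 12 (j(p, t) = 5 + 7 = 12)
T(O, V) = -15*V - 8*O (T(O, V) = (-15*V - 9*O) + O = -15*V - 8*O)
M = 1728 (M = 12**3 = 1728)
(862 + l(T(25, -20))) + M = (862 + 273) + 1728 = 1135 + 1728 = 2863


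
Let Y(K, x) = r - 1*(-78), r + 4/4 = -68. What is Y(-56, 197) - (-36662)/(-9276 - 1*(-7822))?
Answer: -11788/727 ≈ -16.215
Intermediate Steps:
r = -69 (r = -1 - 68 = -69)
Y(K, x) = 9 (Y(K, x) = -69 - 1*(-78) = -69 + 78 = 9)
Y(-56, 197) - (-36662)/(-9276 - 1*(-7822)) = 9 - (-36662)/(-9276 - 1*(-7822)) = 9 - (-36662)/(-9276 + 7822) = 9 - (-36662)/(-1454) = 9 - (-36662)*(-1)/1454 = 9 - 1*18331/727 = 9 - 18331/727 = -11788/727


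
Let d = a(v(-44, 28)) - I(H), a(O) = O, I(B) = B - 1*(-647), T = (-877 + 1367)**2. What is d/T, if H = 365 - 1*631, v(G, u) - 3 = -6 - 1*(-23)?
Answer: -361/240100 ≈ -0.0015035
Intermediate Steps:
v(G, u) = 20 (v(G, u) = 3 + (-6 - 1*(-23)) = 3 + (-6 + 23) = 3 + 17 = 20)
H = -266 (H = 365 - 631 = -266)
T = 240100 (T = 490**2 = 240100)
I(B) = 647 + B (I(B) = B + 647 = 647 + B)
d = -361 (d = 20 - (647 - 266) = 20 - 1*381 = 20 - 381 = -361)
d/T = -361/240100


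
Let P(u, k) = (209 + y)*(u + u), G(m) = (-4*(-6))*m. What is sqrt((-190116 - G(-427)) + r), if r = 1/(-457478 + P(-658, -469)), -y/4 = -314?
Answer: 5*I*sqrt(835500667216426)/340774 ≈ 424.11*I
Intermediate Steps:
y = 1256 (y = -4*(-314) = 1256)
G(m) = 24*m
P(u, k) = 2930*u (P(u, k) = (209 + 1256)*(u + u) = 1465*(2*u) = 2930*u)
r = -1/2385418 (r = 1/(-457478 + 2930*(-658)) = 1/(-457478 - 1927940) = 1/(-2385418) = -1/2385418 ≈ -4.1921e-7)
sqrt((-190116 - G(-427)) + r) = sqrt((-190116 - 24*(-427)) - 1/2385418) = sqrt((-190116 - 1*(-10248)) - 1/2385418) = sqrt((-190116 + 10248) - 1/2385418) = sqrt(-179868 - 1/2385418) = sqrt(-429060364825/2385418) = 5*I*sqrt(835500667216426)/340774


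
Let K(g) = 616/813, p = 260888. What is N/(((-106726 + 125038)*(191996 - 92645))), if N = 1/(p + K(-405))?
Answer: 271/128627159180970240 ≈ 2.1069e-15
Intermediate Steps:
K(g) = 616/813 (K(g) = 616*(1/813) = 616/813)
N = 813/212102560 (N = 1/(260888 + 616/813) = 1/(212102560/813) = 813/212102560 ≈ 3.8331e-6)
N/(((-106726 + 125038)*(191996 - 92645))) = 813/(212102560*(((-106726 + 125038)*(191996 - 92645)))) = 813/(212102560*((18312*99351))) = (813/212102560)/1819315512 = (813/212102560)*(1/1819315512) = 271/128627159180970240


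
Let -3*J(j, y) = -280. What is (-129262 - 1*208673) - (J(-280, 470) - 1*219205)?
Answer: -356470/3 ≈ -1.1882e+5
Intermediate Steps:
J(j, y) = 280/3 (J(j, y) = -1/3*(-280) = 280/3)
(-129262 - 1*208673) - (J(-280, 470) - 1*219205) = (-129262 - 1*208673) - (280/3 - 1*219205) = (-129262 - 208673) - (280/3 - 219205) = -337935 - 1*(-657335/3) = -337935 + 657335/3 = -356470/3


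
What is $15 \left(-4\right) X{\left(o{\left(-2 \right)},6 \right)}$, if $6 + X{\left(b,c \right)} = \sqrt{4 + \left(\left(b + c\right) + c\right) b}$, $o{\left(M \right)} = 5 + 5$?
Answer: $360 - 240 \sqrt{14} \approx -538.0$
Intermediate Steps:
$o{\left(M \right)} = 10$
$X{\left(b,c \right)} = -6 + \sqrt{4 + b \left(b + 2 c\right)}$ ($X{\left(b,c \right)} = -6 + \sqrt{4 + \left(\left(b + c\right) + c\right) b} = -6 + \sqrt{4 + \left(b + 2 c\right) b} = -6 + \sqrt{4 + b \left(b + 2 c\right)}$)
$15 \left(-4\right) X{\left(o{\left(-2 \right)},6 \right)} = 15 \left(-4\right) \left(-6 + \sqrt{4 + 10^{2} + 2 \cdot 10 \cdot 6}\right) = - 60 \left(-6 + \sqrt{4 + 100 + 120}\right) = - 60 \left(-6 + \sqrt{224}\right) = - 60 \left(-6 + 4 \sqrt{14}\right) = 360 - 240 \sqrt{14}$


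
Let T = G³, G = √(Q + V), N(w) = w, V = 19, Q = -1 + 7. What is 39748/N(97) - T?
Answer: 27623/97 ≈ 284.77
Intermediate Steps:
Q = 6
G = 5 (G = √(6 + 19) = √25 = 5)
T = 125 (T = 5³ = 125)
39748/N(97) - T = 39748/97 - 1*125 = 39748*(1/97) - 125 = 39748/97 - 125 = 27623/97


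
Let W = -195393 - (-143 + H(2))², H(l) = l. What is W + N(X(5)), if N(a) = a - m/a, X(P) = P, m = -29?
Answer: -1076316/5 ≈ -2.1526e+5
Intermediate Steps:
N(a) = a + 29/a (N(a) = a - (-29)/a = a + 29/a)
W = -215274 (W = -195393 - (-143 + 2)² = -195393 - 1*(-141)² = -195393 - 1*19881 = -195393 - 19881 = -215274)
W + N(X(5)) = -215274 + (5 + 29/5) = -215274 + 54/5 = -1076316/5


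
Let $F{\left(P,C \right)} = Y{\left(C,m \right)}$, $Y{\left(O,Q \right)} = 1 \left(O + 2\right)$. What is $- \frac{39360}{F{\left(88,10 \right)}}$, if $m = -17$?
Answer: $-3280$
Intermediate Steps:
$Y{\left(O,Q \right)} = 2 + O$ ($Y{\left(O,Q \right)} = 1 \left(2 + O\right) = 2 + O$)
$F{\left(P,C \right)} = 2 + C$
$- \frac{39360}{F{\left(88,10 \right)}} = - \frac{39360}{2 + 10} = - \frac{39360}{12} = \left(-39360\right) \frac{1}{12} = -3280$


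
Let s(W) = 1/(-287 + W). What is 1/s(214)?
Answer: -73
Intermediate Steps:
1/s(214) = 1/(1/(-287 + 214)) = 1/(1/(-73)) = 1/(-1/73) = -73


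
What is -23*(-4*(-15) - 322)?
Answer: 6026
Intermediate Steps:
-23*(-4*(-15) - 322) = -23*(60 - 322) = -23*(-262) = 6026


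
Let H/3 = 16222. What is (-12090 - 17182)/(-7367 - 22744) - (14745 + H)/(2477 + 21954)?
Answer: -1194224389/735641841 ≈ -1.6234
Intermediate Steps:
H = 48666 (H = 3*16222 = 48666)
(-12090 - 17182)/(-7367 - 22744) - (14745 + H)/(2477 + 21954) = (-12090 - 17182)/(-7367 - 22744) - (14745 + 48666)/(2477 + 21954) = -29272/(-30111) - 63411/24431 = -29272*(-1/30111) - 63411/24431 = 29272/30111 - 1*63411/24431 = 29272/30111 - 63411/24431 = -1194224389/735641841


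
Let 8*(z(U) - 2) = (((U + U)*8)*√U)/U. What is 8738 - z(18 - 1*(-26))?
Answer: 8736 - 4*√11 ≈ 8722.7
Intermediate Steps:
z(U) = 2 + 2*√U (z(U) = 2 + ((((U + U)*8)*√U)/U)/8 = 2 + ((((2*U)*8)*√U)/U)/8 = 2 + (((16*U)*√U)/U)/8 = 2 + ((16*U^(3/2))/U)/8 = 2 + (16*√U)/8 = 2 + 2*√U)
8738 - z(18 - 1*(-26)) = 8738 - (2 + 2*√(18 - 1*(-26))) = 8738 - (2 + 2*√(18 + 26)) = 8738 - (2 + 2*√44) = 8738 - (2 + 2*(2*√11)) = 8738 - (2 + 4*√11) = 8738 + (-2 - 4*√11) = 8736 - 4*√11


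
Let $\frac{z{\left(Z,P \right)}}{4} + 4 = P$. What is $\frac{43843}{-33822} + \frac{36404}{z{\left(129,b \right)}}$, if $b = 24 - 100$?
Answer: $- \frac{155660731}{1352880} \approx -115.06$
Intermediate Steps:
$b = -76$ ($b = 24 - 100 = -76$)
$z{\left(Z,P \right)} = -16 + 4 P$
$\frac{43843}{-33822} + \frac{36404}{z{\left(129,b \right)}} = \frac{43843}{-33822} + \frac{36404}{-16 + 4 \left(-76\right)} = 43843 \left(- \frac{1}{33822}\right) + \frac{36404}{-16 - 304} = - \frac{43843}{33822} + \frac{36404}{-320} = - \frac{43843}{33822} + 36404 \left(- \frac{1}{320}\right) = - \frac{43843}{33822} - \frac{9101}{80} = - \frac{155660731}{1352880}$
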